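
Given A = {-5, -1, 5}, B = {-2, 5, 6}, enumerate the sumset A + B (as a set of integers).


A + B = {a + b : a ∈ A, b ∈ B}.
Enumerate all |A|·|B| = 3·3 = 9 pairs (a, b) and collect distinct sums.
a = -5: -5+-2=-7, -5+5=0, -5+6=1
a = -1: -1+-2=-3, -1+5=4, -1+6=5
a = 5: 5+-2=3, 5+5=10, 5+6=11
Collecting distinct sums: A + B = {-7, -3, 0, 1, 3, 4, 5, 10, 11}
|A + B| = 9

A + B = {-7, -3, 0, 1, 3, 4, 5, 10, 11}


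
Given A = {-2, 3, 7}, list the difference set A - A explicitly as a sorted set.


A - A = {a - a' : a, a' ∈ A}.
Compute a - a' for each ordered pair (a, a'):
a = -2: -2--2=0, -2-3=-5, -2-7=-9
a = 3: 3--2=5, 3-3=0, 3-7=-4
a = 7: 7--2=9, 7-3=4, 7-7=0
Collecting distinct values (and noting 0 appears from a-a):
A - A = {-9, -5, -4, 0, 4, 5, 9}
|A - A| = 7

A - A = {-9, -5, -4, 0, 4, 5, 9}


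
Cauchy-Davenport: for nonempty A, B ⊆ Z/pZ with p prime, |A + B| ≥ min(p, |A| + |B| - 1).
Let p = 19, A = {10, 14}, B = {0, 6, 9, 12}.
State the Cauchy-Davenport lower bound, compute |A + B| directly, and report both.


Cauchy-Davenport: |A + B| ≥ min(p, |A| + |B| - 1) for A, B nonempty in Z/pZ.
|A| = 2, |B| = 4, p = 19.
CD lower bound = min(19, 2 + 4 - 1) = min(19, 5) = 5.
Compute A + B mod 19 directly:
a = 10: 10+0=10, 10+6=16, 10+9=0, 10+12=3
a = 14: 14+0=14, 14+6=1, 14+9=4, 14+12=7
A + B = {0, 1, 3, 4, 7, 10, 14, 16}, so |A + B| = 8.
Verify: 8 ≥ 5? Yes ✓.

CD lower bound = 5, actual |A + B| = 8.


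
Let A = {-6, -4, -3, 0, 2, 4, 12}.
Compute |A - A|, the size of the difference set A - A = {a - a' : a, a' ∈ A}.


A - A = {a - a' : a, a' ∈ A}; |A| = 7.
Bounds: 2|A|-1 ≤ |A - A| ≤ |A|² - |A| + 1, i.e. 13 ≤ |A - A| ≤ 43.
Note: 0 ∈ A - A always (from a - a). The set is symmetric: if d ∈ A - A then -d ∈ A - A.
Enumerate nonzero differences d = a - a' with a > a' (then include -d):
Positive differences: {1, 2, 3, 4, 5, 6, 7, 8, 10, 12, 15, 16, 18}
Full difference set: {0} ∪ (positive diffs) ∪ (negative diffs).
|A - A| = 1 + 2·13 = 27 (matches direct enumeration: 27).

|A - A| = 27


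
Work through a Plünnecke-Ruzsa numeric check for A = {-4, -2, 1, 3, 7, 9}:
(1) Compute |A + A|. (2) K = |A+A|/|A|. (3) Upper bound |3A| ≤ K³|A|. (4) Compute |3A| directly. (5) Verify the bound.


|A| = 6.
Step 1: Compute A + A by enumerating all 36 pairs.
A + A = {-8, -6, -4, -3, -1, 1, 2, 3, 4, 5, 6, 7, 8, 10, 12, 14, 16, 18}, so |A + A| = 18.
Step 2: Doubling constant K = |A + A|/|A| = 18/6 = 18/6 ≈ 3.0000.
Step 3: Plünnecke-Ruzsa gives |3A| ≤ K³·|A| = (3.0000)³ · 6 ≈ 162.0000.
Step 4: Compute 3A = A + A + A directly by enumerating all triples (a,b,c) ∈ A³; |3A| = 32.
Step 5: Check 32 ≤ 162.0000? Yes ✓.

K = 18/6, Plünnecke-Ruzsa bound K³|A| ≈ 162.0000, |3A| = 32, inequality holds.


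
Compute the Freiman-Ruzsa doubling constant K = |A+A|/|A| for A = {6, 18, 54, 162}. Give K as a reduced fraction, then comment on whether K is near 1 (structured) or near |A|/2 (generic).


|A| = 4.
Compute A + A by enumerating all 16 pairs.
A + A = {12, 24, 36, 60, 72, 108, 168, 180, 216, 324}, so |A + A| = 10.
K = |A + A| / |A| = 10/4 = 5/2 ≈ 2.5000.
Reference: AP of size 4 gives K = 7/4 ≈ 1.7500; a fully generic set of size 4 gives K ≈ 2.5000.

|A| = 4, |A + A| = 10, K = 10/4 = 5/2.


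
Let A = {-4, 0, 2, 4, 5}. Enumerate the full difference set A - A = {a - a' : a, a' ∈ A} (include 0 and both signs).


A - A = {a - a' : a, a' ∈ A}.
Compute a - a' for each ordered pair (a, a'):
a = -4: -4--4=0, -4-0=-4, -4-2=-6, -4-4=-8, -4-5=-9
a = 0: 0--4=4, 0-0=0, 0-2=-2, 0-4=-4, 0-5=-5
a = 2: 2--4=6, 2-0=2, 2-2=0, 2-4=-2, 2-5=-3
a = 4: 4--4=8, 4-0=4, 4-2=2, 4-4=0, 4-5=-1
a = 5: 5--4=9, 5-0=5, 5-2=3, 5-4=1, 5-5=0
Collecting distinct values (and noting 0 appears from a-a):
A - A = {-9, -8, -6, -5, -4, -3, -2, -1, 0, 1, 2, 3, 4, 5, 6, 8, 9}
|A - A| = 17

A - A = {-9, -8, -6, -5, -4, -3, -2, -1, 0, 1, 2, 3, 4, 5, 6, 8, 9}


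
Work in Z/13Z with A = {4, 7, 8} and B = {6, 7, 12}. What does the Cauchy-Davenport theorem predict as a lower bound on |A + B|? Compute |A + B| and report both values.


Cauchy-Davenport: |A + B| ≥ min(p, |A| + |B| - 1) for A, B nonempty in Z/pZ.
|A| = 3, |B| = 3, p = 13.
CD lower bound = min(13, 3 + 3 - 1) = min(13, 5) = 5.
Compute A + B mod 13 directly:
a = 4: 4+6=10, 4+7=11, 4+12=3
a = 7: 7+6=0, 7+7=1, 7+12=6
a = 8: 8+6=1, 8+7=2, 8+12=7
A + B = {0, 1, 2, 3, 6, 7, 10, 11}, so |A + B| = 8.
Verify: 8 ≥ 5? Yes ✓.

CD lower bound = 5, actual |A + B| = 8.


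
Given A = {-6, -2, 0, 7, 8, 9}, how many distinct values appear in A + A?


A + A = {a + a' : a, a' ∈ A}; |A| = 6.
General bounds: 2|A| - 1 ≤ |A + A| ≤ |A|(|A|+1)/2, i.e. 11 ≤ |A + A| ≤ 21.
Lower bound 2|A|-1 is attained iff A is an arithmetic progression.
Enumerate sums a + a' for a ≤ a' (symmetric, so this suffices):
a = -6: -6+-6=-12, -6+-2=-8, -6+0=-6, -6+7=1, -6+8=2, -6+9=3
a = -2: -2+-2=-4, -2+0=-2, -2+7=5, -2+8=6, -2+9=7
a = 0: 0+0=0, 0+7=7, 0+8=8, 0+9=9
a = 7: 7+7=14, 7+8=15, 7+9=16
a = 8: 8+8=16, 8+9=17
a = 9: 9+9=18
Distinct sums: {-12, -8, -6, -4, -2, 0, 1, 2, 3, 5, 6, 7, 8, 9, 14, 15, 16, 17, 18}
|A + A| = 19

|A + A| = 19


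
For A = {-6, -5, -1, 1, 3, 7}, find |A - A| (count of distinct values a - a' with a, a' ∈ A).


A - A = {a - a' : a, a' ∈ A}; |A| = 6.
Bounds: 2|A|-1 ≤ |A - A| ≤ |A|² - |A| + 1, i.e. 11 ≤ |A - A| ≤ 31.
Note: 0 ∈ A - A always (from a - a). The set is symmetric: if d ∈ A - A then -d ∈ A - A.
Enumerate nonzero differences d = a - a' with a > a' (then include -d):
Positive differences: {1, 2, 4, 5, 6, 7, 8, 9, 12, 13}
Full difference set: {0} ∪ (positive diffs) ∪ (negative diffs).
|A - A| = 1 + 2·10 = 21 (matches direct enumeration: 21).

|A - A| = 21


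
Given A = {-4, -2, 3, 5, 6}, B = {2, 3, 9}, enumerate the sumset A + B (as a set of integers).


A + B = {a + b : a ∈ A, b ∈ B}.
Enumerate all |A|·|B| = 5·3 = 15 pairs (a, b) and collect distinct sums.
a = -4: -4+2=-2, -4+3=-1, -4+9=5
a = -2: -2+2=0, -2+3=1, -2+9=7
a = 3: 3+2=5, 3+3=6, 3+9=12
a = 5: 5+2=7, 5+3=8, 5+9=14
a = 6: 6+2=8, 6+3=9, 6+9=15
Collecting distinct sums: A + B = {-2, -1, 0, 1, 5, 6, 7, 8, 9, 12, 14, 15}
|A + B| = 12

A + B = {-2, -1, 0, 1, 5, 6, 7, 8, 9, 12, 14, 15}


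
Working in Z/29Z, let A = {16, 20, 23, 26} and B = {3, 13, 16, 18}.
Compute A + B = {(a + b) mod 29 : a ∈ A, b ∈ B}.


Work in Z/29Z: reduce every sum a + b modulo 29.
Enumerate all 16 pairs:
a = 16: 16+3=19, 16+13=0, 16+16=3, 16+18=5
a = 20: 20+3=23, 20+13=4, 20+16=7, 20+18=9
a = 23: 23+3=26, 23+13=7, 23+16=10, 23+18=12
a = 26: 26+3=0, 26+13=10, 26+16=13, 26+18=15
Distinct residues collected: {0, 3, 4, 5, 7, 9, 10, 12, 13, 15, 19, 23, 26}
|A + B| = 13 (out of 29 total residues).

A + B = {0, 3, 4, 5, 7, 9, 10, 12, 13, 15, 19, 23, 26}


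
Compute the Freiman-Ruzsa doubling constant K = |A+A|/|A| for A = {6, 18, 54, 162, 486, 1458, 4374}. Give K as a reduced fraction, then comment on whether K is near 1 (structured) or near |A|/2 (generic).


|A| = 7.
Compute A + A by enumerating all 49 pairs.
A + A = {12, 24, 36, 60, 72, 108, 168, 180, 216, 324, 492, 504, 540, 648, 972, 1464, 1476, 1512, 1620, 1944, 2916, 4380, 4392, 4428, 4536, 4860, 5832, 8748}, so |A + A| = 28.
K = |A + A| / |A| = 28/7 = 4/1 ≈ 4.0000.
Reference: AP of size 7 gives K = 13/7 ≈ 1.8571; a fully generic set of size 7 gives K ≈ 4.0000.

|A| = 7, |A + A| = 28, K = 28/7 = 4/1.


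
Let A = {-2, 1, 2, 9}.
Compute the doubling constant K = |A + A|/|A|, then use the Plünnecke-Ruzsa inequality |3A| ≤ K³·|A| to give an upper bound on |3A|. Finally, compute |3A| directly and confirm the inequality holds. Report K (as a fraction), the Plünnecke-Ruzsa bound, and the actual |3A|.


|A| = 4.
Step 1: Compute A + A by enumerating all 16 pairs.
A + A = {-4, -1, 0, 2, 3, 4, 7, 10, 11, 18}, so |A + A| = 10.
Step 2: Doubling constant K = |A + A|/|A| = 10/4 = 10/4 ≈ 2.5000.
Step 3: Plünnecke-Ruzsa gives |3A| ≤ K³·|A| = (2.5000)³ · 4 ≈ 62.5000.
Step 4: Compute 3A = A + A + A directly by enumerating all triples (a,b,c) ∈ A³; |3A| = 19.
Step 5: Check 19 ≤ 62.5000? Yes ✓.

K = 10/4, Plünnecke-Ruzsa bound K³|A| ≈ 62.5000, |3A| = 19, inequality holds.


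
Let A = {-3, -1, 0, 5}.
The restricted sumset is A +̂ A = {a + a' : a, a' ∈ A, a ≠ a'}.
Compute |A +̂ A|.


Restricted sumset: A +̂ A = {a + a' : a ∈ A, a' ∈ A, a ≠ a'}.
Equivalently, take A + A and drop any sum 2a that is achievable ONLY as a + a for a ∈ A (i.e. sums representable only with equal summands).
Enumerate pairs (a, a') with a < a' (symmetric, so each unordered pair gives one sum; this covers all a ≠ a'):
  -3 + -1 = -4
  -3 + 0 = -3
  -3 + 5 = 2
  -1 + 0 = -1
  -1 + 5 = 4
  0 + 5 = 5
Collected distinct sums: {-4, -3, -1, 2, 4, 5}
|A +̂ A| = 6
(Reference bound: |A +̂ A| ≥ 2|A| - 3 for |A| ≥ 2, with |A| = 4 giving ≥ 5.)

|A +̂ A| = 6


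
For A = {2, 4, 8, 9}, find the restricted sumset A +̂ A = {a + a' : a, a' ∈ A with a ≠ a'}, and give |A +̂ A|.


Restricted sumset: A +̂ A = {a + a' : a ∈ A, a' ∈ A, a ≠ a'}.
Equivalently, take A + A and drop any sum 2a that is achievable ONLY as a + a for a ∈ A (i.e. sums representable only with equal summands).
Enumerate pairs (a, a') with a < a' (symmetric, so each unordered pair gives one sum; this covers all a ≠ a'):
  2 + 4 = 6
  2 + 8 = 10
  2 + 9 = 11
  4 + 8 = 12
  4 + 9 = 13
  8 + 9 = 17
Collected distinct sums: {6, 10, 11, 12, 13, 17}
|A +̂ A| = 6
(Reference bound: |A +̂ A| ≥ 2|A| - 3 for |A| ≥ 2, with |A| = 4 giving ≥ 5.)

|A +̂ A| = 6


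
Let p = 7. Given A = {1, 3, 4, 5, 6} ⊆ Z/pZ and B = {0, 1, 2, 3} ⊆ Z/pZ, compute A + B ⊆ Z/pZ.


Work in Z/7Z: reduce every sum a + b modulo 7.
Enumerate all 20 pairs:
a = 1: 1+0=1, 1+1=2, 1+2=3, 1+3=4
a = 3: 3+0=3, 3+1=4, 3+2=5, 3+3=6
a = 4: 4+0=4, 4+1=5, 4+2=6, 4+3=0
a = 5: 5+0=5, 5+1=6, 5+2=0, 5+3=1
a = 6: 6+0=6, 6+1=0, 6+2=1, 6+3=2
Distinct residues collected: {0, 1, 2, 3, 4, 5, 6}
|A + B| = 7 (out of 7 total residues).

A + B = {0, 1, 2, 3, 4, 5, 6}


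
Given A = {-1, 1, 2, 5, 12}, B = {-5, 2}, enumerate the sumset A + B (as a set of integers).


A + B = {a + b : a ∈ A, b ∈ B}.
Enumerate all |A|·|B| = 5·2 = 10 pairs (a, b) and collect distinct sums.
a = -1: -1+-5=-6, -1+2=1
a = 1: 1+-5=-4, 1+2=3
a = 2: 2+-5=-3, 2+2=4
a = 5: 5+-5=0, 5+2=7
a = 12: 12+-5=7, 12+2=14
Collecting distinct sums: A + B = {-6, -4, -3, 0, 1, 3, 4, 7, 14}
|A + B| = 9

A + B = {-6, -4, -3, 0, 1, 3, 4, 7, 14}


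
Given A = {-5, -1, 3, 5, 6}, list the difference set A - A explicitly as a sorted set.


A - A = {a - a' : a, a' ∈ A}.
Compute a - a' for each ordered pair (a, a'):
a = -5: -5--5=0, -5--1=-4, -5-3=-8, -5-5=-10, -5-6=-11
a = -1: -1--5=4, -1--1=0, -1-3=-4, -1-5=-6, -1-6=-7
a = 3: 3--5=8, 3--1=4, 3-3=0, 3-5=-2, 3-6=-3
a = 5: 5--5=10, 5--1=6, 5-3=2, 5-5=0, 5-6=-1
a = 6: 6--5=11, 6--1=7, 6-3=3, 6-5=1, 6-6=0
Collecting distinct values (and noting 0 appears from a-a):
A - A = {-11, -10, -8, -7, -6, -4, -3, -2, -1, 0, 1, 2, 3, 4, 6, 7, 8, 10, 11}
|A - A| = 19

A - A = {-11, -10, -8, -7, -6, -4, -3, -2, -1, 0, 1, 2, 3, 4, 6, 7, 8, 10, 11}


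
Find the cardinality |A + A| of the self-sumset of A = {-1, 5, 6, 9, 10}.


A + A = {a + a' : a, a' ∈ A}; |A| = 5.
General bounds: 2|A| - 1 ≤ |A + A| ≤ |A|(|A|+1)/2, i.e. 9 ≤ |A + A| ≤ 15.
Lower bound 2|A|-1 is attained iff A is an arithmetic progression.
Enumerate sums a + a' for a ≤ a' (symmetric, so this suffices):
a = -1: -1+-1=-2, -1+5=4, -1+6=5, -1+9=8, -1+10=9
a = 5: 5+5=10, 5+6=11, 5+9=14, 5+10=15
a = 6: 6+6=12, 6+9=15, 6+10=16
a = 9: 9+9=18, 9+10=19
a = 10: 10+10=20
Distinct sums: {-2, 4, 5, 8, 9, 10, 11, 12, 14, 15, 16, 18, 19, 20}
|A + A| = 14

|A + A| = 14


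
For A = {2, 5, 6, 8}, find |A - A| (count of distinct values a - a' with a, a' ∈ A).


A - A = {a - a' : a, a' ∈ A}; |A| = 4.
Bounds: 2|A|-1 ≤ |A - A| ≤ |A|² - |A| + 1, i.e. 7 ≤ |A - A| ≤ 13.
Note: 0 ∈ A - A always (from a - a). The set is symmetric: if d ∈ A - A then -d ∈ A - A.
Enumerate nonzero differences d = a - a' with a > a' (then include -d):
Positive differences: {1, 2, 3, 4, 6}
Full difference set: {0} ∪ (positive diffs) ∪ (negative diffs).
|A - A| = 1 + 2·5 = 11 (matches direct enumeration: 11).

|A - A| = 11


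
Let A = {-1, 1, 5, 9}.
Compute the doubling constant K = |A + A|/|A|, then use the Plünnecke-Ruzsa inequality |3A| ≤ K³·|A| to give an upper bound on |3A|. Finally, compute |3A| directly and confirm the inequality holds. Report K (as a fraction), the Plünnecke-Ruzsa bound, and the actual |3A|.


|A| = 4.
Step 1: Compute A + A by enumerating all 16 pairs.
A + A = {-2, 0, 2, 4, 6, 8, 10, 14, 18}, so |A + A| = 9.
Step 2: Doubling constant K = |A + A|/|A| = 9/4 = 9/4 ≈ 2.2500.
Step 3: Plünnecke-Ruzsa gives |3A| ≤ K³·|A| = (2.2500)³ · 4 ≈ 45.5625.
Step 4: Compute 3A = A + A + A directly by enumerating all triples (a,b,c) ∈ A³; |3A| = 14.
Step 5: Check 14 ≤ 45.5625? Yes ✓.

K = 9/4, Plünnecke-Ruzsa bound K³|A| ≈ 45.5625, |3A| = 14, inequality holds.


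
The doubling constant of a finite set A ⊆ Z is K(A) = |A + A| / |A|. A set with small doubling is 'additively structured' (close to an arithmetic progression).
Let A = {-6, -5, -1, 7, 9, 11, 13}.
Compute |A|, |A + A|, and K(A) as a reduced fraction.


|A| = 7.
Compute A + A by enumerating all 49 pairs.
A + A = {-12, -11, -10, -7, -6, -2, 1, 2, 3, 4, 5, 6, 7, 8, 10, 12, 14, 16, 18, 20, 22, 24, 26}, so |A + A| = 23.
K = |A + A| / |A| = 23/7 (already in lowest terms) ≈ 3.2857.
Reference: AP of size 7 gives K = 13/7 ≈ 1.8571; a fully generic set of size 7 gives K ≈ 4.0000.

|A| = 7, |A + A| = 23, K = 23/7.


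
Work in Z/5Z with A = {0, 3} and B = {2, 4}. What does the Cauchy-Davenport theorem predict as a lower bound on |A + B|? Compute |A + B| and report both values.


Cauchy-Davenport: |A + B| ≥ min(p, |A| + |B| - 1) for A, B nonempty in Z/pZ.
|A| = 2, |B| = 2, p = 5.
CD lower bound = min(5, 2 + 2 - 1) = min(5, 3) = 3.
Compute A + B mod 5 directly:
a = 0: 0+2=2, 0+4=4
a = 3: 3+2=0, 3+4=2
A + B = {0, 2, 4}, so |A + B| = 3.
Verify: 3 ≥ 3? Yes ✓.

CD lower bound = 3, actual |A + B| = 3.


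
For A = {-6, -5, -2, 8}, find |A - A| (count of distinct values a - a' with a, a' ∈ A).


A - A = {a - a' : a, a' ∈ A}; |A| = 4.
Bounds: 2|A|-1 ≤ |A - A| ≤ |A|² - |A| + 1, i.e. 7 ≤ |A - A| ≤ 13.
Note: 0 ∈ A - A always (from a - a). The set is symmetric: if d ∈ A - A then -d ∈ A - A.
Enumerate nonzero differences d = a - a' with a > a' (then include -d):
Positive differences: {1, 3, 4, 10, 13, 14}
Full difference set: {0} ∪ (positive diffs) ∪ (negative diffs).
|A - A| = 1 + 2·6 = 13 (matches direct enumeration: 13).

|A - A| = 13


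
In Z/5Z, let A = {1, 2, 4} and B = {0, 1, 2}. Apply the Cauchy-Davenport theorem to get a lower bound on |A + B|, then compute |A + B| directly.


Cauchy-Davenport: |A + B| ≥ min(p, |A| + |B| - 1) for A, B nonempty in Z/pZ.
|A| = 3, |B| = 3, p = 5.
CD lower bound = min(5, 3 + 3 - 1) = min(5, 5) = 5.
Compute A + B mod 5 directly:
a = 1: 1+0=1, 1+1=2, 1+2=3
a = 2: 2+0=2, 2+1=3, 2+2=4
a = 4: 4+0=4, 4+1=0, 4+2=1
A + B = {0, 1, 2, 3, 4}, so |A + B| = 5.
Verify: 5 ≥ 5? Yes ✓.

CD lower bound = 5, actual |A + B| = 5.


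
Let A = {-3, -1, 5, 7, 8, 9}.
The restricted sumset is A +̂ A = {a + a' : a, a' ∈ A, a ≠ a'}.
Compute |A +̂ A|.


Restricted sumset: A +̂ A = {a + a' : a ∈ A, a' ∈ A, a ≠ a'}.
Equivalently, take A + A and drop any sum 2a that is achievable ONLY as a + a for a ∈ A (i.e. sums representable only with equal summands).
Enumerate pairs (a, a') with a < a' (symmetric, so each unordered pair gives one sum; this covers all a ≠ a'):
  -3 + -1 = -4
  -3 + 5 = 2
  -3 + 7 = 4
  -3 + 8 = 5
  -3 + 9 = 6
  -1 + 5 = 4
  -1 + 7 = 6
  -1 + 8 = 7
  -1 + 9 = 8
  5 + 7 = 12
  5 + 8 = 13
  5 + 9 = 14
  7 + 8 = 15
  7 + 9 = 16
  8 + 9 = 17
Collected distinct sums: {-4, 2, 4, 5, 6, 7, 8, 12, 13, 14, 15, 16, 17}
|A +̂ A| = 13
(Reference bound: |A +̂ A| ≥ 2|A| - 3 for |A| ≥ 2, with |A| = 6 giving ≥ 9.)

|A +̂ A| = 13


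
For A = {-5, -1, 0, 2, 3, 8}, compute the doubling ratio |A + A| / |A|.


|A| = 6.
Compute A + A by enumerating all 36 pairs.
A + A = {-10, -6, -5, -3, -2, -1, 0, 1, 2, 3, 4, 5, 6, 7, 8, 10, 11, 16}, so |A + A| = 18.
K = |A + A| / |A| = 18/6 = 3/1 ≈ 3.0000.
Reference: AP of size 6 gives K = 11/6 ≈ 1.8333; a fully generic set of size 6 gives K ≈ 3.5000.

|A| = 6, |A + A| = 18, K = 18/6 = 3/1.


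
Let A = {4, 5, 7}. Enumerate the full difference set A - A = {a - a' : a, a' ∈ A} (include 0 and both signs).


A - A = {a - a' : a, a' ∈ A}.
Compute a - a' for each ordered pair (a, a'):
a = 4: 4-4=0, 4-5=-1, 4-7=-3
a = 5: 5-4=1, 5-5=0, 5-7=-2
a = 7: 7-4=3, 7-5=2, 7-7=0
Collecting distinct values (and noting 0 appears from a-a):
A - A = {-3, -2, -1, 0, 1, 2, 3}
|A - A| = 7

A - A = {-3, -2, -1, 0, 1, 2, 3}


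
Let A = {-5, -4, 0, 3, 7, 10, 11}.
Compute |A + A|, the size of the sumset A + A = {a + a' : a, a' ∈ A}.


A + A = {a + a' : a, a' ∈ A}; |A| = 7.
General bounds: 2|A| - 1 ≤ |A + A| ≤ |A|(|A|+1)/2, i.e. 13 ≤ |A + A| ≤ 28.
Lower bound 2|A|-1 is attained iff A is an arithmetic progression.
Enumerate sums a + a' for a ≤ a' (symmetric, so this suffices):
a = -5: -5+-5=-10, -5+-4=-9, -5+0=-5, -5+3=-2, -5+7=2, -5+10=5, -5+11=6
a = -4: -4+-4=-8, -4+0=-4, -4+3=-1, -4+7=3, -4+10=6, -4+11=7
a = 0: 0+0=0, 0+3=3, 0+7=7, 0+10=10, 0+11=11
a = 3: 3+3=6, 3+7=10, 3+10=13, 3+11=14
a = 7: 7+7=14, 7+10=17, 7+11=18
a = 10: 10+10=20, 10+11=21
a = 11: 11+11=22
Distinct sums: {-10, -9, -8, -5, -4, -2, -1, 0, 2, 3, 5, 6, 7, 10, 11, 13, 14, 17, 18, 20, 21, 22}
|A + A| = 22

|A + A| = 22


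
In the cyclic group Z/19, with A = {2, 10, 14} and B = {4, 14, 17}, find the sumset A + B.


Work in Z/19Z: reduce every sum a + b modulo 19.
Enumerate all 9 pairs:
a = 2: 2+4=6, 2+14=16, 2+17=0
a = 10: 10+4=14, 10+14=5, 10+17=8
a = 14: 14+4=18, 14+14=9, 14+17=12
Distinct residues collected: {0, 5, 6, 8, 9, 12, 14, 16, 18}
|A + B| = 9 (out of 19 total residues).

A + B = {0, 5, 6, 8, 9, 12, 14, 16, 18}


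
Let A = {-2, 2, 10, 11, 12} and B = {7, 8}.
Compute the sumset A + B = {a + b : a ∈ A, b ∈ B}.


A + B = {a + b : a ∈ A, b ∈ B}.
Enumerate all |A|·|B| = 5·2 = 10 pairs (a, b) and collect distinct sums.
a = -2: -2+7=5, -2+8=6
a = 2: 2+7=9, 2+8=10
a = 10: 10+7=17, 10+8=18
a = 11: 11+7=18, 11+8=19
a = 12: 12+7=19, 12+8=20
Collecting distinct sums: A + B = {5, 6, 9, 10, 17, 18, 19, 20}
|A + B| = 8

A + B = {5, 6, 9, 10, 17, 18, 19, 20}


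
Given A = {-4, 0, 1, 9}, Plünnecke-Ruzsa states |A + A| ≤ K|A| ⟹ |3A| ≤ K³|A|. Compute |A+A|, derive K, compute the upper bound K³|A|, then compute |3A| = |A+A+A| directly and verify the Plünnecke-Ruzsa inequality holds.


|A| = 4.
Step 1: Compute A + A by enumerating all 16 pairs.
A + A = {-8, -4, -3, 0, 1, 2, 5, 9, 10, 18}, so |A + A| = 10.
Step 2: Doubling constant K = |A + A|/|A| = 10/4 = 10/4 ≈ 2.5000.
Step 3: Plünnecke-Ruzsa gives |3A| ≤ K³·|A| = (2.5000)³ · 4 ≈ 62.5000.
Step 4: Compute 3A = A + A + A directly by enumerating all triples (a,b,c) ∈ A³; |3A| = 19.
Step 5: Check 19 ≤ 62.5000? Yes ✓.

K = 10/4, Plünnecke-Ruzsa bound K³|A| ≈ 62.5000, |3A| = 19, inequality holds.


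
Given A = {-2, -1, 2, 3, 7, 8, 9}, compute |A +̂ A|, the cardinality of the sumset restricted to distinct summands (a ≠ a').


Restricted sumset: A +̂ A = {a + a' : a ∈ A, a' ∈ A, a ≠ a'}.
Equivalently, take A + A and drop any sum 2a that is achievable ONLY as a + a for a ∈ A (i.e. sums representable only with equal summands).
Enumerate pairs (a, a') with a < a' (symmetric, so each unordered pair gives one sum; this covers all a ≠ a'):
  -2 + -1 = -3
  -2 + 2 = 0
  -2 + 3 = 1
  -2 + 7 = 5
  -2 + 8 = 6
  -2 + 9 = 7
  -1 + 2 = 1
  -1 + 3 = 2
  -1 + 7 = 6
  -1 + 8 = 7
  -1 + 9 = 8
  2 + 3 = 5
  2 + 7 = 9
  2 + 8 = 10
  2 + 9 = 11
  3 + 7 = 10
  3 + 8 = 11
  3 + 9 = 12
  7 + 8 = 15
  7 + 9 = 16
  8 + 9 = 17
Collected distinct sums: {-3, 0, 1, 2, 5, 6, 7, 8, 9, 10, 11, 12, 15, 16, 17}
|A +̂ A| = 15
(Reference bound: |A +̂ A| ≥ 2|A| - 3 for |A| ≥ 2, with |A| = 7 giving ≥ 11.)

|A +̂ A| = 15


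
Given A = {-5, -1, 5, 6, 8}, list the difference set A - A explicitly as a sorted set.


A - A = {a - a' : a, a' ∈ A}.
Compute a - a' for each ordered pair (a, a'):
a = -5: -5--5=0, -5--1=-4, -5-5=-10, -5-6=-11, -5-8=-13
a = -1: -1--5=4, -1--1=0, -1-5=-6, -1-6=-7, -1-8=-9
a = 5: 5--5=10, 5--1=6, 5-5=0, 5-6=-1, 5-8=-3
a = 6: 6--5=11, 6--1=7, 6-5=1, 6-6=0, 6-8=-2
a = 8: 8--5=13, 8--1=9, 8-5=3, 8-6=2, 8-8=0
Collecting distinct values (and noting 0 appears from a-a):
A - A = {-13, -11, -10, -9, -7, -6, -4, -3, -2, -1, 0, 1, 2, 3, 4, 6, 7, 9, 10, 11, 13}
|A - A| = 21

A - A = {-13, -11, -10, -9, -7, -6, -4, -3, -2, -1, 0, 1, 2, 3, 4, 6, 7, 9, 10, 11, 13}


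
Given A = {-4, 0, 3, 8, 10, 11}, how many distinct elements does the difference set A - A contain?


A - A = {a - a' : a, a' ∈ A}; |A| = 6.
Bounds: 2|A|-1 ≤ |A - A| ≤ |A|² - |A| + 1, i.e. 11 ≤ |A - A| ≤ 31.
Note: 0 ∈ A - A always (from a - a). The set is symmetric: if d ∈ A - A then -d ∈ A - A.
Enumerate nonzero differences d = a - a' with a > a' (then include -d):
Positive differences: {1, 2, 3, 4, 5, 7, 8, 10, 11, 12, 14, 15}
Full difference set: {0} ∪ (positive diffs) ∪ (negative diffs).
|A - A| = 1 + 2·12 = 25 (matches direct enumeration: 25).

|A - A| = 25


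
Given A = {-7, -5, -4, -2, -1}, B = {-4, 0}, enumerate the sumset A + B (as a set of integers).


A + B = {a + b : a ∈ A, b ∈ B}.
Enumerate all |A|·|B| = 5·2 = 10 pairs (a, b) and collect distinct sums.
a = -7: -7+-4=-11, -7+0=-7
a = -5: -5+-4=-9, -5+0=-5
a = -4: -4+-4=-8, -4+0=-4
a = -2: -2+-4=-6, -2+0=-2
a = -1: -1+-4=-5, -1+0=-1
Collecting distinct sums: A + B = {-11, -9, -8, -7, -6, -5, -4, -2, -1}
|A + B| = 9

A + B = {-11, -9, -8, -7, -6, -5, -4, -2, -1}


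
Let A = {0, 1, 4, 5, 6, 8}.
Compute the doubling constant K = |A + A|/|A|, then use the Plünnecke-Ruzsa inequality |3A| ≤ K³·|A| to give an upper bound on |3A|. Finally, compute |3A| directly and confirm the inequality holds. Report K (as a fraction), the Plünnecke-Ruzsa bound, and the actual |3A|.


|A| = 6.
Step 1: Compute A + A by enumerating all 36 pairs.
A + A = {0, 1, 2, 4, 5, 6, 7, 8, 9, 10, 11, 12, 13, 14, 16}, so |A + A| = 15.
Step 2: Doubling constant K = |A + A|/|A| = 15/6 = 15/6 ≈ 2.5000.
Step 3: Plünnecke-Ruzsa gives |3A| ≤ K³·|A| = (2.5000)³ · 6 ≈ 93.7500.
Step 4: Compute 3A = A + A + A directly by enumerating all triples (a,b,c) ∈ A³; |3A| = 24.
Step 5: Check 24 ≤ 93.7500? Yes ✓.

K = 15/6, Plünnecke-Ruzsa bound K³|A| ≈ 93.7500, |3A| = 24, inequality holds.


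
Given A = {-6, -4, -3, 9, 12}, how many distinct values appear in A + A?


A + A = {a + a' : a, a' ∈ A}; |A| = 5.
General bounds: 2|A| - 1 ≤ |A + A| ≤ |A|(|A|+1)/2, i.e. 9 ≤ |A + A| ≤ 15.
Lower bound 2|A|-1 is attained iff A is an arithmetic progression.
Enumerate sums a + a' for a ≤ a' (symmetric, so this suffices):
a = -6: -6+-6=-12, -6+-4=-10, -6+-3=-9, -6+9=3, -6+12=6
a = -4: -4+-4=-8, -4+-3=-7, -4+9=5, -4+12=8
a = -3: -3+-3=-6, -3+9=6, -3+12=9
a = 9: 9+9=18, 9+12=21
a = 12: 12+12=24
Distinct sums: {-12, -10, -9, -8, -7, -6, 3, 5, 6, 8, 9, 18, 21, 24}
|A + A| = 14

|A + A| = 14


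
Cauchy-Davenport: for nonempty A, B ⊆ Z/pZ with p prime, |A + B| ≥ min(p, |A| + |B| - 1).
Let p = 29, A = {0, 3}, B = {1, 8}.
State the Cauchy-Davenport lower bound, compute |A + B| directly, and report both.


Cauchy-Davenport: |A + B| ≥ min(p, |A| + |B| - 1) for A, B nonempty in Z/pZ.
|A| = 2, |B| = 2, p = 29.
CD lower bound = min(29, 2 + 2 - 1) = min(29, 3) = 3.
Compute A + B mod 29 directly:
a = 0: 0+1=1, 0+8=8
a = 3: 3+1=4, 3+8=11
A + B = {1, 4, 8, 11}, so |A + B| = 4.
Verify: 4 ≥ 3? Yes ✓.

CD lower bound = 3, actual |A + B| = 4.


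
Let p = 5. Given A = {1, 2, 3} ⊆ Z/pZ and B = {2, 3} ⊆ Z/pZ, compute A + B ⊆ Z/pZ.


Work in Z/5Z: reduce every sum a + b modulo 5.
Enumerate all 6 pairs:
a = 1: 1+2=3, 1+3=4
a = 2: 2+2=4, 2+3=0
a = 3: 3+2=0, 3+3=1
Distinct residues collected: {0, 1, 3, 4}
|A + B| = 4 (out of 5 total residues).

A + B = {0, 1, 3, 4}


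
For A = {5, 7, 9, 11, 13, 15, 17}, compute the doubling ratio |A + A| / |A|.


|A| = 7.
Compute A + A by enumerating all 49 pairs.
A + A = {10, 12, 14, 16, 18, 20, 22, 24, 26, 28, 30, 32, 34}, so |A + A| = 13.
K = |A + A| / |A| = 13/7 (already in lowest terms) ≈ 1.8571.
Reference: AP of size 7 gives K = 13/7 ≈ 1.8571; a fully generic set of size 7 gives K ≈ 4.0000.

|A| = 7, |A + A| = 13, K = 13/7.


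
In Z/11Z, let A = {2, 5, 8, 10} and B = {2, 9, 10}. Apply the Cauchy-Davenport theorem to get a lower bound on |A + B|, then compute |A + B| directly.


Cauchy-Davenport: |A + B| ≥ min(p, |A| + |B| - 1) for A, B nonempty in Z/pZ.
|A| = 4, |B| = 3, p = 11.
CD lower bound = min(11, 4 + 3 - 1) = min(11, 6) = 6.
Compute A + B mod 11 directly:
a = 2: 2+2=4, 2+9=0, 2+10=1
a = 5: 5+2=7, 5+9=3, 5+10=4
a = 8: 8+2=10, 8+9=6, 8+10=7
a = 10: 10+2=1, 10+9=8, 10+10=9
A + B = {0, 1, 3, 4, 6, 7, 8, 9, 10}, so |A + B| = 9.
Verify: 9 ≥ 6? Yes ✓.

CD lower bound = 6, actual |A + B| = 9.


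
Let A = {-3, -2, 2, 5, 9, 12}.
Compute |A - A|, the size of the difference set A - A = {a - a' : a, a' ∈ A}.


A - A = {a - a' : a, a' ∈ A}; |A| = 6.
Bounds: 2|A|-1 ≤ |A - A| ≤ |A|² - |A| + 1, i.e. 11 ≤ |A - A| ≤ 31.
Note: 0 ∈ A - A always (from a - a). The set is symmetric: if d ∈ A - A then -d ∈ A - A.
Enumerate nonzero differences d = a - a' with a > a' (then include -d):
Positive differences: {1, 3, 4, 5, 7, 8, 10, 11, 12, 14, 15}
Full difference set: {0} ∪ (positive diffs) ∪ (negative diffs).
|A - A| = 1 + 2·11 = 23 (matches direct enumeration: 23).

|A - A| = 23


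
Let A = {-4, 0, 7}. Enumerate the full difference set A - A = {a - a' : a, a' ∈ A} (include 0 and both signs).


A - A = {a - a' : a, a' ∈ A}.
Compute a - a' for each ordered pair (a, a'):
a = -4: -4--4=0, -4-0=-4, -4-7=-11
a = 0: 0--4=4, 0-0=0, 0-7=-7
a = 7: 7--4=11, 7-0=7, 7-7=0
Collecting distinct values (and noting 0 appears from a-a):
A - A = {-11, -7, -4, 0, 4, 7, 11}
|A - A| = 7

A - A = {-11, -7, -4, 0, 4, 7, 11}


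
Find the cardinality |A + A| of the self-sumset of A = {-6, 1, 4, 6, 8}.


A + A = {a + a' : a, a' ∈ A}; |A| = 5.
General bounds: 2|A| - 1 ≤ |A + A| ≤ |A|(|A|+1)/2, i.e. 9 ≤ |A + A| ≤ 15.
Lower bound 2|A|-1 is attained iff A is an arithmetic progression.
Enumerate sums a + a' for a ≤ a' (symmetric, so this suffices):
a = -6: -6+-6=-12, -6+1=-5, -6+4=-2, -6+6=0, -6+8=2
a = 1: 1+1=2, 1+4=5, 1+6=7, 1+8=9
a = 4: 4+4=8, 4+6=10, 4+8=12
a = 6: 6+6=12, 6+8=14
a = 8: 8+8=16
Distinct sums: {-12, -5, -2, 0, 2, 5, 7, 8, 9, 10, 12, 14, 16}
|A + A| = 13

|A + A| = 13


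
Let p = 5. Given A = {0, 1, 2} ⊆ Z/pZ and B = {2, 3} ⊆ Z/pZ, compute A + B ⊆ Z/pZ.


Work in Z/5Z: reduce every sum a + b modulo 5.
Enumerate all 6 pairs:
a = 0: 0+2=2, 0+3=3
a = 1: 1+2=3, 1+3=4
a = 2: 2+2=4, 2+3=0
Distinct residues collected: {0, 2, 3, 4}
|A + B| = 4 (out of 5 total residues).

A + B = {0, 2, 3, 4}


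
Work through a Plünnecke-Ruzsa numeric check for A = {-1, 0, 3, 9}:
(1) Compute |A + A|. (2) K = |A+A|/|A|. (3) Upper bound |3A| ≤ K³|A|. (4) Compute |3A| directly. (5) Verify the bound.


|A| = 4.
Step 1: Compute A + A by enumerating all 16 pairs.
A + A = {-2, -1, 0, 2, 3, 6, 8, 9, 12, 18}, so |A + A| = 10.
Step 2: Doubling constant K = |A + A|/|A| = 10/4 = 10/4 ≈ 2.5000.
Step 3: Plünnecke-Ruzsa gives |3A| ≤ K³·|A| = (2.5000)³ · 4 ≈ 62.5000.
Step 4: Compute 3A = A + A + A directly by enumerating all triples (a,b,c) ∈ A³; |3A| = 19.
Step 5: Check 19 ≤ 62.5000? Yes ✓.

K = 10/4, Plünnecke-Ruzsa bound K³|A| ≈ 62.5000, |3A| = 19, inequality holds.


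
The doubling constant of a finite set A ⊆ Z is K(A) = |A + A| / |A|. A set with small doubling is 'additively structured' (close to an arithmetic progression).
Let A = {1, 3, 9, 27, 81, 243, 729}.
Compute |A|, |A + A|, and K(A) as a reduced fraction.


|A| = 7.
Compute A + A by enumerating all 49 pairs.
A + A = {2, 4, 6, 10, 12, 18, 28, 30, 36, 54, 82, 84, 90, 108, 162, 244, 246, 252, 270, 324, 486, 730, 732, 738, 756, 810, 972, 1458}, so |A + A| = 28.
K = |A + A| / |A| = 28/7 = 4/1 ≈ 4.0000.
Reference: AP of size 7 gives K = 13/7 ≈ 1.8571; a fully generic set of size 7 gives K ≈ 4.0000.

|A| = 7, |A + A| = 28, K = 28/7 = 4/1.


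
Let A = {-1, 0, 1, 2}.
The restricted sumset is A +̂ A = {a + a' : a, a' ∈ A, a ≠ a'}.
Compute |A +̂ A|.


Restricted sumset: A +̂ A = {a + a' : a ∈ A, a' ∈ A, a ≠ a'}.
Equivalently, take A + A and drop any sum 2a that is achievable ONLY as a + a for a ∈ A (i.e. sums representable only with equal summands).
Enumerate pairs (a, a') with a < a' (symmetric, so each unordered pair gives one sum; this covers all a ≠ a'):
  -1 + 0 = -1
  -1 + 1 = 0
  -1 + 2 = 1
  0 + 1 = 1
  0 + 2 = 2
  1 + 2 = 3
Collected distinct sums: {-1, 0, 1, 2, 3}
|A +̂ A| = 5
(Reference bound: |A +̂ A| ≥ 2|A| - 3 for |A| ≥ 2, with |A| = 4 giving ≥ 5.)

|A +̂ A| = 5


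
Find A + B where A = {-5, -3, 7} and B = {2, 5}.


A + B = {a + b : a ∈ A, b ∈ B}.
Enumerate all |A|·|B| = 3·2 = 6 pairs (a, b) and collect distinct sums.
a = -5: -5+2=-3, -5+5=0
a = -3: -3+2=-1, -3+5=2
a = 7: 7+2=9, 7+5=12
Collecting distinct sums: A + B = {-3, -1, 0, 2, 9, 12}
|A + B| = 6

A + B = {-3, -1, 0, 2, 9, 12}


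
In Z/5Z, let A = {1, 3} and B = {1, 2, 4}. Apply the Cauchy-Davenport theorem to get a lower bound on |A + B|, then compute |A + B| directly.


Cauchy-Davenport: |A + B| ≥ min(p, |A| + |B| - 1) for A, B nonempty in Z/pZ.
|A| = 2, |B| = 3, p = 5.
CD lower bound = min(5, 2 + 3 - 1) = min(5, 4) = 4.
Compute A + B mod 5 directly:
a = 1: 1+1=2, 1+2=3, 1+4=0
a = 3: 3+1=4, 3+2=0, 3+4=2
A + B = {0, 2, 3, 4}, so |A + B| = 4.
Verify: 4 ≥ 4? Yes ✓.

CD lower bound = 4, actual |A + B| = 4.


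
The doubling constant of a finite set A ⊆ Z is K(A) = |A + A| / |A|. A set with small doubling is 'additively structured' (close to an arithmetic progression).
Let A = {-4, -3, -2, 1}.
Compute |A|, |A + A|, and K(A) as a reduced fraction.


|A| = 4.
Compute A + A by enumerating all 16 pairs.
A + A = {-8, -7, -6, -5, -4, -3, -2, -1, 2}, so |A + A| = 9.
K = |A + A| / |A| = 9/4 (already in lowest terms) ≈ 2.2500.
Reference: AP of size 4 gives K = 7/4 ≈ 1.7500; a fully generic set of size 4 gives K ≈ 2.5000.

|A| = 4, |A + A| = 9, K = 9/4.


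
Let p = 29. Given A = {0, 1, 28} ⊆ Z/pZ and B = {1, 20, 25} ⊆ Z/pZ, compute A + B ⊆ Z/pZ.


Work in Z/29Z: reduce every sum a + b modulo 29.
Enumerate all 9 pairs:
a = 0: 0+1=1, 0+20=20, 0+25=25
a = 1: 1+1=2, 1+20=21, 1+25=26
a = 28: 28+1=0, 28+20=19, 28+25=24
Distinct residues collected: {0, 1, 2, 19, 20, 21, 24, 25, 26}
|A + B| = 9 (out of 29 total residues).

A + B = {0, 1, 2, 19, 20, 21, 24, 25, 26}


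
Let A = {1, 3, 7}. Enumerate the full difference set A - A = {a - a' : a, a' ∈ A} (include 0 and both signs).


A - A = {a - a' : a, a' ∈ A}.
Compute a - a' for each ordered pair (a, a'):
a = 1: 1-1=0, 1-3=-2, 1-7=-6
a = 3: 3-1=2, 3-3=0, 3-7=-4
a = 7: 7-1=6, 7-3=4, 7-7=0
Collecting distinct values (and noting 0 appears from a-a):
A - A = {-6, -4, -2, 0, 2, 4, 6}
|A - A| = 7

A - A = {-6, -4, -2, 0, 2, 4, 6}


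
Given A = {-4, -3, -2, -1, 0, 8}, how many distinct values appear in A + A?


A + A = {a + a' : a, a' ∈ A}; |A| = 6.
General bounds: 2|A| - 1 ≤ |A + A| ≤ |A|(|A|+1)/2, i.e. 11 ≤ |A + A| ≤ 21.
Lower bound 2|A|-1 is attained iff A is an arithmetic progression.
Enumerate sums a + a' for a ≤ a' (symmetric, so this suffices):
a = -4: -4+-4=-8, -4+-3=-7, -4+-2=-6, -4+-1=-5, -4+0=-4, -4+8=4
a = -3: -3+-3=-6, -3+-2=-5, -3+-1=-4, -3+0=-3, -3+8=5
a = -2: -2+-2=-4, -2+-1=-3, -2+0=-2, -2+8=6
a = -1: -1+-1=-2, -1+0=-1, -1+8=7
a = 0: 0+0=0, 0+8=8
a = 8: 8+8=16
Distinct sums: {-8, -7, -6, -5, -4, -3, -2, -1, 0, 4, 5, 6, 7, 8, 16}
|A + A| = 15

|A + A| = 15


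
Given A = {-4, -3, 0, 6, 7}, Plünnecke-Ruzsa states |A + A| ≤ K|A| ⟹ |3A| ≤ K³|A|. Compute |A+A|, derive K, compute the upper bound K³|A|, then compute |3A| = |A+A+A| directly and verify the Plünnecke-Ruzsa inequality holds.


|A| = 5.
Step 1: Compute A + A by enumerating all 25 pairs.
A + A = {-8, -7, -6, -4, -3, 0, 2, 3, 4, 6, 7, 12, 13, 14}, so |A + A| = 14.
Step 2: Doubling constant K = |A + A|/|A| = 14/5 = 14/5 ≈ 2.8000.
Step 3: Plünnecke-Ruzsa gives |3A| ≤ K³·|A| = (2.8000)³ · 5 ≈ 109.7600.
Step 4: Compute 3A = A + A + A directly by enumerating all triples (a,b,c) ∈ A³; |3A| = 29.
Step 5: Check 29 ≤ 109.7600? Yes ✓.

K = 14/5, Plünnecke-Ruzsa bound K³|A| ≈ 109.7600, |3A| = 29, inequality holds.


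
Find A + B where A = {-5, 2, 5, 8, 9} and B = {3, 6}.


A + B = {a + b : a ∈ A, b ∈ B}.
Enumerate all |A|·|B| = 5·2 = 10 pairs (a, b) and collect distinct sums.
a = -5: -5+3=-2, -5+6=1
a = 2: 2+3=5, 2+6=8
a = 5: 5+3=8, 5+6=11
a = 8: 8+3=11, 8+6=14
a = 9: 9+3=12, 9+6=15
Collecting distinct sums: A + B = {-2, 1, 5, 8, 11, 12, 14, 15}
|A + B| = 8

A + B = {-2, 1, 5, 8, 11, 12, 14, 15}


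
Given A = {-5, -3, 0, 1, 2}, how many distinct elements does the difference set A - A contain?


A - A = {a - a' : a, a' ∈ A}; |A| = 5.
Bounds: 2|A|-1 ≤ |A - A| ≤ |A|² - |A| + 1, i.e. 9 ≤ |A - A| ≤ 21.
Note: 0 ∈ A - A always (from a - a). The set is symmetric: if d ∈ A - A then -d ∈ A - A.
Enumerate nonzero differences d = a - a' with a > a' (then include -d):
Positive differences: {1, 2, 3, 4, 5, 6, 7}
Full difference set: {0} ∪ (positive diffs) ∪ (negative diffs).
|A - A| = 1 + 2·7 = 15 (matches direct enumeration: 15).

|A - A| = 15


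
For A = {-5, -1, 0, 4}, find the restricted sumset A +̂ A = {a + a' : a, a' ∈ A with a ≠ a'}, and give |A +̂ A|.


Restricted sumset: A +̂ A = {a + a' : a ∈ A, a' ∈ A, a ≠ a'}.
Equivalently, take A + A and drop any sum 2a that is achievable ONLY as a + a for a ∈ A (i.e. sums representable only with equal summands).
Enumerate pairs (a, a') with a < a' (symmetric, so each unordered pair gives one sum; this covers all a ≠ a'):
  -5 + -1 = -6
  -5 + 0 = -5
  -5 + 4 = -1
  -1 + 0 = -1
  -1 + 4 = 3
  0 + 4 = 4
Collected distinct sums: {-6, -5, -1, 3, 4}
|A +̂ A| = 5
(Reference bound: |A +̂ A| ≥ 2|A| - 3 for |A| ≥ 2, with |A| = 4 giving ≥ 5.)

|A +̂ A| = 5


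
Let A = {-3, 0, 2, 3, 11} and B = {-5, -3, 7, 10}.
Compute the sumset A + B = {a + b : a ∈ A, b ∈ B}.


A + B = {a + b : a ∈ A, b ∈ B}.
Enumerate all |A|·|B| = 5·4 = 20 pairs (a, b) and collect distinct sums.
a = -3: -3+-5=-8, -3+-3=-6, -3+7=4, -3+10=7
a = 0: 0+-5=-5, 0+-3=-3, 0+7=7, 0+10=10
a = 2: 2+-5=-3, 2+-3=-1, 2+7=9, 2+10=12
a = 3: 3+-5=-2, 3+-3=0, 3+7=10, 3+10=13
a = 11: 11+-5=6, 11+-3=8, 11+7=18, 11+10=21
Collecting distinct sums: A + B = {-8, -6, -5, -3, -2, -1, 0, 4, 6, 7, 8, 9, 10, 12, 13, 18, 21}
|A + B| = 17

A + B = {-8, -6, -5, -3, -2, -1, 0, 4, 6, 7, 8, 9, 10, 12, 13, 18, 21}


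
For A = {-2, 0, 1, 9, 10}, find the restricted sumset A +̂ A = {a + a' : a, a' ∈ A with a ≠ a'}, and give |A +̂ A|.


Restricted sumset: A +̂ A = {a + a' : a ∈ A, a' ∈ A, a ≠ a'}.
Equivalently, take A + A and drop any sum 2a that is achievable ONLY as a + a for a ∈ A (i.e. sums representable only with equal summands).
Enumerate pairs (a, a') with a < a' (symmetric, so each unordered pair gives one sum; this covers all a ≠ a'):
  -2 + 0 = -2
  -2 + 1 = -1
  -2 + 9 = 7
  -2 + 10 = 8
  0 + 1 = 1
  0 + 9 = 9
  0 + 10 = 10
  1 + 9 = 10
  1 + 10 = 11
  9 + 10 = 19
Collected distinct sums: {-2, -1, 1, 7, 8, 9, 10, 11, 19}
|A +̂ A| = 9
(Reference bound: |A +̂ A| ≥ 2|A| - 3 for |A| ≥ 2, with |A| = 5 giving ≥ 7.)

|A +̂ A| = 9


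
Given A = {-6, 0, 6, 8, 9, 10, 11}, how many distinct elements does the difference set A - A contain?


A - A = {a - a' : a, a' ∈ A}; |A| = 7.
Bounds: 2|A|-1 ≤ |A - A| ≤ |A|² - |A| + 1, i.e. 13 ≤ |A - A| ≤ 43.
Note: 0 ∈ A - A always (from a - a). The set is symmetric: if d ∈ A - A then -d ∈ A - A.
Enumerate nonzero differences d = a - a' with a > a' (then include -d):
Positive differences: {1, 2, 3, 4, 5, 6, 8, 9, 10, 11, 12, 14, 15, 16, 17}
Full difference set: {0} ∪ (positive diffs) ∪ (negative diffs).
|A - A| = 1 + 2·15 = 31 (matches direct enumeration: 31).

|A - A| = 31


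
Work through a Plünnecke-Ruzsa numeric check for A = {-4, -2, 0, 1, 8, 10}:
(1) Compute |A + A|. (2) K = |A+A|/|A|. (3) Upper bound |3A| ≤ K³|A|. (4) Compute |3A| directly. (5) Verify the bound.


|A| = 6.
Step 1: Compute A + A by enumerating all 36 pairs.
A + A = {-8, -6, -4, -3, -2, -1, 0, 1, 2, 4, 6, 8, 9, 10, 11, 16, 18, 20}, so |A + A| = 18.
Step 2: Doubling constant K = |A + A|/|A| = 18/6 = 18/6 ≈ 3.0000.
Step 3: Plünnecke-Ruzsa gives |3A| ≤ K³·|A| = (3.0000)³ · 6 ≈ 162.0000.
Step 4: Compute 3A = A + A + A directly by enumerating all triples (a,b,c) ∈ A³; |3A| = 34.
Step 5: Check 34 ≤ 162.0000? Yes ✓.

K = 18/6, Plünnecke-Ruzsa bound K³|A| ≈ 162.0000, |3A| = 34, inequality holds.


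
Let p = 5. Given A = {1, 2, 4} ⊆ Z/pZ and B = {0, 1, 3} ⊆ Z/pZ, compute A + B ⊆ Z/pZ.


Work in Z/5Z: reduce every sum a + b modulo 5.
Enumerate all 9 pairs:
a = 1: 1+0=1, 1+1=2, 1+3=4
a = 2: 2+0=2, 2+1=3, 2+3=0
a = 4: 4+0=4, 4+1=0, 4+3=2
Distinct residues collected: {0, 1, 2, 3, 4}
|A + B| = 5 (out of 5 total residues).

A + B = {0, 1, 2, 3, 4}


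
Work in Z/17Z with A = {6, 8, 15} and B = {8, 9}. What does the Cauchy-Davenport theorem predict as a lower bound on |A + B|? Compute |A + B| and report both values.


Cauchy-Davenport: |A + B| ≥ min(p, |A| + |B| - 1) for A, B nonempty in Z/pZ.
|A| = 3, |B| = 2, p = 17.
CD lower bound = min(17, 3 + 2 - 1) = min(17, 4) = 4.
Compute A + B mod 17 directly:
a = 6: 6+8=14, 6+9=15
a = 8: 8+8=16, 8+9=0
a = 15: 15+8=6, 15+9=7
A + B = {0, 6, 7, 14, 15, 16}, so |A + B| = 6.
Verify: 6 ≥ 4? Yes ✓.

CD lower bound = 4, actual |A + B| = 6.


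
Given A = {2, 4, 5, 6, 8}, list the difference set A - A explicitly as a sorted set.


A - A = {a - a' : a, a' ∈ A}.
Compute a - a' for each ordered pair (a, a'):
a = 2: 2-2=0, 2-4=-2, 2-5=-3, 2-6=-4, 2-8=-6
a = 4: 4-2=2, 4-4=0, 4-5=-1, 4-6=-2, 4-8=-4
a = 5: 5-2=3, 5-4=1, 5-5=0, 5-6=-1, 5-8=-3
a = 6: 6-2=4, 6-4=2, 6-5=1, 6-6=0, 6-8=-2
a = 8: 8-2=6, 8-4=4, 8-5=3, 8-6=2, 8-8=0
Collecting distinct values (and noting 0 appears from a-a):
A - A = {-6, -4, -3, -2, -1, 0, 1, 2, 3, 4, 6}
|A - A| = 11

A - A = {-6, -4, -3, -2, -1, 0, 1, 2, 3, 4, 6}


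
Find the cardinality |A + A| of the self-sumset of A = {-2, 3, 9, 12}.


A + A = {a + a' : a, a' ∈ A}; |A| = 4.
General bounds: 2|A| - 1 ≤ |A + A| ≤ |A|(|A|+1)/2, i.e. 7 ≤ |A + A| ≤ 10.
Lower bound 2|A|-1 is attained iff A is an arithmetic progression.
Enumerate sums a + a' for a ≤ a' (symmetric, so this suffices):
a = -2: -2+-2=-4, -2+3=1, -2+9=7, -2+12=10
a = 3: 3+3=6, 3+9=12, 3+12=15
a = 9: 9+9=18, 9+12=21
a = 12: 12+12=24
Distinct sums: {-4, 1, 6, 7, 10, 12, 15, 18, 21, 24}
|A + A| = 10

|A + A| = 10


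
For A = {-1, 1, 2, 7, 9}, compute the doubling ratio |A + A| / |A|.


|A| = 5.
Compute A + A by enumerating all 25 pairs.
A + A = {-2, 0, 1, 2, 3, 4, 6, 8, 9, 10, 11, 14, 16, 18}, so |A + A| = 14.
K = |A + A| / |A| = 14/5 (already in lowest terms) ≈ 2.8000.
Reference: AP of size 5 gives K = 9/5 ≈ 1.8000; a fully generic set of size 5 gives K ≈ 3.0000.

|A| = 5, |A + A| = 14, K = 14/5.


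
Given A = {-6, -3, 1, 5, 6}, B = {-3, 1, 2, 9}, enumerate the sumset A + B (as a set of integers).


A + B = {a + b : a ∈ A, b ∈ B}.
Enumerate all |A|·|B| = 5·4 = 20 pairs (a, b) and collect distinct sums.
a = -6: -6+-3=-9, -6+1=-5, -6+2=-4, -6+9=3
a = -3: -3+-3=-6, -3+1=-2, -3+2=-1, -3+9=6
a = 1: 1+-3=-2, 1+1=2, 1+2=3, 1+9=10
a = 5: 5+-3=2, 5+1=6, 5+2=7, 5+9=14
a = 6: 6+-3=3, 6+1=7, 6+2=8, 6+9=15
Collecting distinct sums: A + B = {-9, -6, -5, -4, -2, -1, 2, 3, 6, 7, 8, 10, 14, 15}
|A + B| = 14

A + B = {-9, -6, -5, -4, -2, -1, 2, 3, 6, 7, 8, 10, 14, 15}
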